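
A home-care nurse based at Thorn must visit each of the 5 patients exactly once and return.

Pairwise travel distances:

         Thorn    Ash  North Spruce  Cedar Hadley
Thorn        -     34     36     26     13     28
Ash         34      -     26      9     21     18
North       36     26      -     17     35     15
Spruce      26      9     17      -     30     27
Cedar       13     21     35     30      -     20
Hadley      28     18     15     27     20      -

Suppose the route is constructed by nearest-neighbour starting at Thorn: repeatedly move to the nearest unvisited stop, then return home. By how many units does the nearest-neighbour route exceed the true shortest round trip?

Excess over optimum: 5.

Thorn: Cedar=13, Spruce=26, Hadley=28, Ash=34, North=36 ⇒ Cedar
Cedar: Hadley=20, Ash=21, Spruce=30, North=35 ⇒ Hadley
Hadley: North=15, Ash=18, Spruce=27 ⇒ North
North: Spruce=17, Ash=26 ⇒ Spruce
Spruce: Ash=9 ⇒ Ash
NN route Thorn → Cedar → Hadley → North → Spruce → Ash → Thorn costs 108.
Optimal: Thorn → Cedar → Ash → Spruce → North → Hadley → Thorn costs 103 (by enumerating all 60 distinct tours).
Excess = 108 − 103 = 5.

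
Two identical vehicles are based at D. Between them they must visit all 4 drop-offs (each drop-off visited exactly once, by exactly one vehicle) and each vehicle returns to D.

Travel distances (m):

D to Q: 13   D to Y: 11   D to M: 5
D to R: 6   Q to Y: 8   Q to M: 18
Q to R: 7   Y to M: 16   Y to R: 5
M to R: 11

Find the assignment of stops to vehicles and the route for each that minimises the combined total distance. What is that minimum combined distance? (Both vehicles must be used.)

Try each way of splitting the stops between the two vehicles (each non-empty) and, for each split, find the best tour for each vehicle:
  {Q} + {Y, M, R}: 26 + 32 = 58
  {Y} + {Q, M, R}: 22 + 36 = 58
  {Q, Y} + {M, R}: 32 + 22 = 54
  {M} + {Q, Y, R}: 10 + 32 = 42
  {Q, M} + {Y, R}: 36 + 22 = 58
  {Y, M} + {Q, R}: 32 + 26 = 58
  … (7 splits in total)
Best: vehicle 1 D → M → D = 10; vehicle 2 D → Q → Y → R → D = 32; combined 42.

Minimum combined distance: 42 m.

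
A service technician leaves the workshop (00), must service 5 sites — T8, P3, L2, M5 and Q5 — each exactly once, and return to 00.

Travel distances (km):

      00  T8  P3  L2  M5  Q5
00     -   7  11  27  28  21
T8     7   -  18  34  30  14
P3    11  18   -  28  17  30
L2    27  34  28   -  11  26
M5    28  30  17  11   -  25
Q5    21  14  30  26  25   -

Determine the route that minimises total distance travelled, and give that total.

Minimum total distance: 86 km.

00-T8-P3-L2-M5-Q5-00: 7+18+28+11+25+21 = 110
00-T8-P3-L2-Q5-M5-00: 7+18+28+26+25+28 = 132
00-T8-P3-M5-L2-Q5-00: 7+18+17+11+26+21 = 100
00-T8-P3-M5-Q5-L2-00: 7+18+17+25+26+27 = 120
00-T8-P3-Q5-L2-M5-00: 7+18+30+26+11+28 = 120
00-T8-P3-Q5-M5-L2-00: 7+18+30+25+11+27 = 118
00-T8-L2-P3-M5-Q5-00: 7+34+28+17+25+21 = 132
00-T8-L2-P3-Q5-M5-00: 7+34+28+30+25+28 = 152
00-T8-L2-M5-P3-Q5-00: 7+34+11+17+30+21 = 120
00-T8-L2-M5-Q5-P3-00: 7+34+11+25+30+11 = 118
00-T8-L2-Q5-P3-M5-00: 7+34+26+30+17+28 = 142
00-T8-L2-Q5-M5-P3-00: 7+34+26+25+17+11 = 120
00-T8-M5-P3-L2-Q5-00: 7+30+17+28+26+21 = 129
00-T8-M5-P3-Q5-L2-00: 7+30+17+30+26+27 = 137
… (46 more)
00-T8-Q5-L2-M5-P3-00: 7+14+26+11+17+11 = 86  ← best
The minimum is 86.
One optimal route: 00 → T8 → Q5 → L2 → M5 → P3 → 00 (or its reverse).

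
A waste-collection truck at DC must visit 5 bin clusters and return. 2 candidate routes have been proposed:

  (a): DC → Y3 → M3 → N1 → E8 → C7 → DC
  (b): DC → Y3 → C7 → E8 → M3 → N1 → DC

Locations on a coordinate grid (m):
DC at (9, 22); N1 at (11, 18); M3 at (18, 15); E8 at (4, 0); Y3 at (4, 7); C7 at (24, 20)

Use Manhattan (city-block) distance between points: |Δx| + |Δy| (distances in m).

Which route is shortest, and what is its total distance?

(a): 20 + 22 + 10 + 25 + 40 + 17 = 134
(b): 20 + 33 + 40 + 29 + 10 + 6 = 138

134 m — (a) is the shortest.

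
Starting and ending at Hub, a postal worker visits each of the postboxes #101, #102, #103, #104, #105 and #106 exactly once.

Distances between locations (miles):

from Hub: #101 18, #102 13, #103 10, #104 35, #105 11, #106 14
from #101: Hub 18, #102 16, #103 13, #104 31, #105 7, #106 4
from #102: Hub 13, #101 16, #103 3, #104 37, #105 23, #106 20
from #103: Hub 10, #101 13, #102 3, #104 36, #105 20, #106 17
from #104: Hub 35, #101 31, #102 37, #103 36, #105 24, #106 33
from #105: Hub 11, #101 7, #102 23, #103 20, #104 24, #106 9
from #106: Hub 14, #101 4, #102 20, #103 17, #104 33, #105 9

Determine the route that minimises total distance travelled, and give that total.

With 6 stops there are 6!/2 = 360 distinct round trips (a route and its reverse cost the same).
Hub - #101 - #102 - #103 - #104 - #105 - #106 - Hub: 18+16+3+36+24+9+14 = 120
Hub - #101 - #102 - #103 - #104 - #106 - #105 - Hub: 18+16+3+36+33+9+11 = 126
Hub - #101 - #102 - #103 - #105 - #104 - #106 - Hub: 18+16+3+20+24+33+14 = 128
Hub - #101 - #102 - #103 - #105 - #106 - #104 - Hub: 18+16+3+20+9+33+35 = 134
Hub - #101 - #102 - #103 - #106 - #104 - #105 - Hub: 18+16+3+17+33+24+11 = 122
Hub - #101 - #102 - #103 - #106 - #105 - #104 - Hub: 18+16+3+17+9+24+35 = 122
Hub - #101 - #102 - #104 - #103 - #105 - #106 - Hub: 18+16+37+36+20+9+14 = 150
Hub - #101 - #102 - #104 - #103 - #106 - #105 - Hub: 18+16+37+36+17+9+11 = 144
… (352 more)
Hub - #103 - #102 - #104 - #105 - #101 - #106 - Hub: 10+3+37+24+7+4+14 = 99  ← best
The minimum is 99.
One optimal route: Hub → #103 → #102 → #104 → #105 → #101 → #106 → Hub (or its reverse).

99 miles — the shortest possible round trip.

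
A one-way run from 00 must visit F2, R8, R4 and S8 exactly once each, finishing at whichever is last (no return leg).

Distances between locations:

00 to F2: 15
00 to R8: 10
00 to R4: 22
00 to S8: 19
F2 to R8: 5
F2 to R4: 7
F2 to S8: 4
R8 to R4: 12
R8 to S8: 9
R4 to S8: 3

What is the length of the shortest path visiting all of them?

Shortest open route: 22.

There are 4! = 24 possible orderings.
00→F2→R8→R4→S8: 15+5+12+3 = 35
00→F2→R8→S8→R4: 15+5+9+3 = 32
00→F2→R4→R8→S8: 15+7+12+9 = 43
00→F2→R4→S8→R8: 15+7+3+9 = 34
00→F2→S8→R8→R4: 15+4+9+12 = 40
00→F2→S8→R4→R8: 15+4+3+12 = 34
00→R8→F2→R4→S8: 10+5+7+3 = 25
00→R8→F2→S8→R4: 10+5+4+3 = 22
00→R8→R4→F2→S8: 10+12+7+4 = 33
00→R8→R4→S8→F2: 10+12+3+4 = 29
00→R8→S8→F2→R4: 10+9+4+7 = 30
00→R8→S8→R4→F2: 10+9+3+7 = 29
00→R4→F2→R8→S8: 22+7+5+9 = 43
00→R4→F2→S8→R8: 22+7+4+9 = 42
… (10 more)
The minimum is 22.
One shortest path: 00 → R8 → F2 → S8 → R4.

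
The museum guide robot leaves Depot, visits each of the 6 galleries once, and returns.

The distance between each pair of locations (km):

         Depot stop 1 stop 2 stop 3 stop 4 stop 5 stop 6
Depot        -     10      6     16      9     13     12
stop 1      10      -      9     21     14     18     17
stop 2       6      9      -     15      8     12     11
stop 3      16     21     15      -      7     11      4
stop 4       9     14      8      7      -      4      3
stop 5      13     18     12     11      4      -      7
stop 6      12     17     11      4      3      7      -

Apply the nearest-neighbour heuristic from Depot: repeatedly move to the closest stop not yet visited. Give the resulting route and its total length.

Depot → [stop 2:6 / stop 4:9 / stop 1:10 / stop 6:12 / stop 5:13 / stop 3:16] → stop 2 (6)
stop 2 → [stop 4:8 / stop 1:9 / stop 6:11 / stop 5:12 / stop 3:15] → stop 4 (8)
stop 4 → [stop 6:3 / stop 5:4 / stop 3:7 / stop 1:14] → stop 6 (3)
stop 6 → [stop 3:4 / stop 5:7 / stop 1:17] → stop 3 (4)
stop 3 → [stop 5:11 / stop 1:21] → stop 5 (11)
stop 5 → [stop 1:18] → stop 1 (18)
Return stop 1→Depot: 10.
Total = 6 + 8 + 3 + 4 + 11 + 18 + 10 = 60.

60 km along Depot → stop 2 → stop 4 → stop 6 → stop 3 → stop 5 → stop 1 → Depot.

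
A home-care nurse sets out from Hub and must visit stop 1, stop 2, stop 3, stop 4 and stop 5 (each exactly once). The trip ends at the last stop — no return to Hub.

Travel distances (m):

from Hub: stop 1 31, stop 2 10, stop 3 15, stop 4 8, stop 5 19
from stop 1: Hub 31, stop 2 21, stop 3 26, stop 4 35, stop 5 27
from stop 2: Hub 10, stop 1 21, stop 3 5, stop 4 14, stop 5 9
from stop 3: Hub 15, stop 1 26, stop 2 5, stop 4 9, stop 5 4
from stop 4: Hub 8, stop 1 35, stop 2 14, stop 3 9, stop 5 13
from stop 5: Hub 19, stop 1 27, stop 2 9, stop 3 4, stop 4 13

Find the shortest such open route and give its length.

There are 5! = 120 possible orderings.
Hub - stop 1 - stop 2 - stop 3 - stop 4 - stop 5: 31+21+5+9+13 = 79
Hub - stop 1 - stop 2 - stop 3 - stop 5 - stop 4: 31+21+5+4+13 = 74
Hub - stop 1 - stop 2 - stop 4 - stop 3 - stop 5: 31+21+14+9+4 = 79
Hub - stop 1 - stop 2 - stop 4 - stop 5 - stop 3: 31+21+14+13+4 = 83
Hub - stop 1 - stop 2 - stop 5 - stop 3 - stop 4: 31+21+9+4+9 = 74
Hub - stop 1 - stop 2 - stop 5 - stop 4 - stop 3: 31+21+9+13+9 = 83
Hub - stop 1 - stop 3 - stop 2 - stop 4 - stop 5: 31+26+5+14+13 = 89
Hub - stop 1 - stop 3 - stop 2 - stop 5 - stop 4: 31+26+5+9+13 = 84
Hub - stop 1 - stop 3 - stop 4 - stop 2 - stop 5: 31+26+9+14+9 = 89
Hub - stop 1 - stop 3 - stop 4 - stop 5 - stop 2: 31+26+9+13+9 = 88
Hub - stop 1 - stop 3 - stop 5 - stop 2 - stop 4: 31+26+4+9+14 = 84
Hub - stop 1 - stop 3 - stop 5 - stop 4 - stop 2: 31+26+4+13+14 = 88
Hub - stop 1 - stop 4 - stop 2 - stop 3 - stop 5: 31+35+14+5+4 = 89
Hub - stop 1 - stop 4 - stop 2 - stop 5 - stop 3: 31+35+14+9+4 = 93
… (106 more)
Hub - stop 4 - stop 3 - stop 5 - stop 2 - stop 1: 8+9+4+9+21 = 51  ← best
The minimum is 51.
One shortest path: Hub → stop 4 → stop 3 → stop 5 → stop 2 → stop 1.

Shortest open route: 51 m.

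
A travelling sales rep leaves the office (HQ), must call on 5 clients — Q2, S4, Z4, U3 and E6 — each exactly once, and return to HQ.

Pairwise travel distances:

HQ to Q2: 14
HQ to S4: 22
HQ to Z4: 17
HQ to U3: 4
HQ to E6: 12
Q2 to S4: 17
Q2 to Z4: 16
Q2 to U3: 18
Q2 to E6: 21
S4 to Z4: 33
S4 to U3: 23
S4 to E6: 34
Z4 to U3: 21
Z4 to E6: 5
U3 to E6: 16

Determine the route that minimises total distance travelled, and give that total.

HQ → Q2 → S4 → Z4 → U3 → E6 → HQ: 14+17+33+21+16+12 = 113
HQ → Q2 → S4 → Z4 → E6 → U3 → HQ: 14+17+33+5+16+4 = 89
HQ → Q2 → S4 → U3 → Z4 → E6 → HQ: 14+17+23+21+5+12 = 92
HQ → Q2 → S4 → U3 → E6 → Z4 → HQ: 14+17+23+16+5+17 = 92
HQ → Q2 → S4 → E6 → Z4 → U3 → HQ: 14+17+34+5+21+4 = 95
HQ → Q2 → S4 → E6 → U3 → Z4 → HQ: 14+17+34+16+21+17 = 119
HQ → Q2 → Z4 → S4 → U3 → E6 → HQ: 14+16+33+23+16+12 = 114
HQ → Q2 → Z4 → S4 → E6 → U3 → HQ: 14+16+33+34+16+4 = 117
HQ → Q2 → Z4 → U3 → S4 → E6 → HQ: 14+16+21+23+34+12 = 120
HQ → Q2 → Z4 → U3 → E6 → S4 → HQ: 14+16+21+16+34+22 = 123
HQ → Q2 → Z4 → E6 → S4 → U3 → HQ: 14+16+5+34+23+4 = 96
HQ → Q2 → Z4 → E6 → U3 → S4 → HQ: 14+16+5+16+23+22 = 96
HQ → Q2 → U3 → S4 → Z4 → E6 → HQ: 14+18+23+33+5+12 = 105
HQ → Q2 → U3 → S4 → E6 → Z4 → HQ: 14+18+23+34+5+17 = 111
… (46 more)
HQ → U3 → S4 → Q2 → Z4 → E6 → HQ: 4+23+17+16+5+12 = 77  ← best
The minimum is 77.
One optimal route: HQ → U3 → S4 → Q2 → Z4 → E6 → HQ (or its reverse).

Shortest round trip = 77.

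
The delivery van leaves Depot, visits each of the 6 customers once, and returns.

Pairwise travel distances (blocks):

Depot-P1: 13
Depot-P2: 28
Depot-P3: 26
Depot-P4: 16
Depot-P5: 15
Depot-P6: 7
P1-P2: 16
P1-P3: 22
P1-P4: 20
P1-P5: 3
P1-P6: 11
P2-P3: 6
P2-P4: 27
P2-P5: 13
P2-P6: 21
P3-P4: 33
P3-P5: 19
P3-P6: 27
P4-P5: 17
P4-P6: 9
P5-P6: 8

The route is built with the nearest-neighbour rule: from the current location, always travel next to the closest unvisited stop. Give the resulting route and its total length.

89 blocks along Depot → P6 → P5 → P1 → P2 → P3 → P4 → Depot.

From Depot: distances to unvisited — P6=7, P1=13, P5=15, P4=16, P3=26, P2=28. Nearest is P6 (7).
From P6: distances to unvisited — P5=8, P4=9, P1=11, P2=21, P3=27. Nearest is P5 (8).
From P5: distances to unvisited — P1=3, P2=13, P4=17, P3=19. Nearest is P1 (3).
From P1: distances to unvisited — P2=16, P4=20, P3=22. Nearest is P2 (16).
From P2: distances to unvisited — P3=6, P4=27. Nearest is P3 (6).
From P3: distances to unvisited — P4=33. Nearest is P4 (33).
Return P4→Depot: 16.
Total = 7 + 8 + 3 + 16 + 6 + 33 + 16 = 89.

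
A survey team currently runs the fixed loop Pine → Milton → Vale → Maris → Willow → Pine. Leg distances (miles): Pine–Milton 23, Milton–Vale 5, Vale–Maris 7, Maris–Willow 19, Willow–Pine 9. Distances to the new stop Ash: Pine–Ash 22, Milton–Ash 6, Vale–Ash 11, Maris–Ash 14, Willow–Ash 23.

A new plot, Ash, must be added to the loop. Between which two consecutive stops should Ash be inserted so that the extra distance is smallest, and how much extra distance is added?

Insertion cost between consecutive stops i–j is d(i,Ash) + d(Ash,j) − d(i,j):
  between Pine and Milton: 22 + 6 − 23 = 5
  between Milton and Vale: 6 + 11 − 5 = 12
  between Vale and Maris: 11 + 14 − 7 = 18
  between Maris and Willow: 14 + 23 − 19 = 18
  between Willow and Pine: 23 + 22 − 9 = 36
Cheapest insertion is between Pine and Milton, adding 5.
New total = 63 + 5 = 68.

Minimum extra distance: 5 miles, inserting Ash between Pine and Milton.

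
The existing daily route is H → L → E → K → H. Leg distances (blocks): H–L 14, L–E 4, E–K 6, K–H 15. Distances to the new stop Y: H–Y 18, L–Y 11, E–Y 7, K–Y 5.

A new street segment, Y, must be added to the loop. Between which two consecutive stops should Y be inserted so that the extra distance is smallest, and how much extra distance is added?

Adding 6 blocks by placing Y on the E–K leg.

Insertion cost between consecutive stops i–j is d(i,Y) + d(Y,j) − d(i,j):
  between H and L: 18 + 11 − 14 = 15
  between L and E: 11 + 7 − 4 = 14
  between E and K: 7 + 5 − 6 = 6
  between K and H: 5 + 18 − 15 = 8
Cheapest insertion is between E and K, adding 6.
New total = 39 + 6 = 45.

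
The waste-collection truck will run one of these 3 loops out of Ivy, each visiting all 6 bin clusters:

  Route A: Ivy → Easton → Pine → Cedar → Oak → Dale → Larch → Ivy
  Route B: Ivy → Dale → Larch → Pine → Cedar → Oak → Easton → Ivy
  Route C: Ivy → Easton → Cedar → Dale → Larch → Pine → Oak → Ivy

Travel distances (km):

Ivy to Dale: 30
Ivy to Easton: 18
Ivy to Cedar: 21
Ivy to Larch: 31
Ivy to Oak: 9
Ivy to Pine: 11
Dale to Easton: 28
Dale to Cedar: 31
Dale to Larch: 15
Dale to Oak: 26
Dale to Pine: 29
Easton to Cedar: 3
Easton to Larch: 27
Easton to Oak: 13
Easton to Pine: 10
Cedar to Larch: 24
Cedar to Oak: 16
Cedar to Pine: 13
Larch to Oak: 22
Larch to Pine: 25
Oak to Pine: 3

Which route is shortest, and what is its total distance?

Route A: 18 + 10 + 13 + 16 + 26 + 15 + 31 = 129
Route B: 30 + 15 + 25 + 13 + 16 + 13 + 18 = 130
Route C: 18 + 3 + 31 + 15 + 25 + 3 + 9 = 104

104 km — Route C is the shortest.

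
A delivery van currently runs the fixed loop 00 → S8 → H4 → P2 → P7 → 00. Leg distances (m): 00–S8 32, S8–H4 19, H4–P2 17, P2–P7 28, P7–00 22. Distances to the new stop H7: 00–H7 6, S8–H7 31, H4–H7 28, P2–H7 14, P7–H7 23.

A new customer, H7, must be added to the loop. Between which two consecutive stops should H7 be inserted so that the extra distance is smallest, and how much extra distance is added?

Insertion cost between consecutive stops i–j is d(i,H7) + d(H7,j) − d(i,j):
  between 00 and S8: 6 + 31 − 32 = 5
  between S8 and H4: 31 + 28 − 19 = 40
  between H4 and P2: 28 + 14 − 17 = 25
  between P2 and P7: 14 + 23 − 28 = 9
  between P7 and 00: 23 + 6 − 22 = 7
Cheapest insertion is between 00 and S8, adding 5.
New total = 118 + 5 = 123.

Minimum extra distance: 5 m, inserting H7 between 00 and S8.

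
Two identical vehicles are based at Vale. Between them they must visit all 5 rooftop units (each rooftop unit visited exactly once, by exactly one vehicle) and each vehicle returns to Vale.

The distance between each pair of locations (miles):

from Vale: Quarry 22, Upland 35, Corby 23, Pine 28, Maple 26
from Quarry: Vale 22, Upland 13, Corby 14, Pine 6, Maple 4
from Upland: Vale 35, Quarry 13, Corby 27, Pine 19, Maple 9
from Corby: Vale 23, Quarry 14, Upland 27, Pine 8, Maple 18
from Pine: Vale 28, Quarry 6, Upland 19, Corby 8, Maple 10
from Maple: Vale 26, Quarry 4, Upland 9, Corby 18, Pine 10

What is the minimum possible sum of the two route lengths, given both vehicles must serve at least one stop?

Check every non-empty split of the stops between the two vehicles; for each half take its own optimal tour:
  {Quarry} + {Upland, Corby, Pine, Maple}: 44 + 85 = 129
  {Upland} + {Quarry, Corby, Pine, Maple}: 70 + 67 = 137
  {Quarry, Upland} + {Corby, Pine, Maple}: 70 + 67 = 137
  {Corby} + {Quarry, Upland, Pine, Maple}: 46 + 82 = 128
  {Quarry, Corby} + {Upland, Pine, Maple}: 59 + 82 = 141
  {Upland, Corby} + {Quarry, Pine, Maple}: 85 + 64 = 149
  … (15 splits in total)
Best: vehicle 1 Vale → Corby → Vale = 46; vehicle 2 Vale → Quarry → Upland → Maple → Pine → Vale = 82; combined 128.

128 miles — the smallest possible combined total.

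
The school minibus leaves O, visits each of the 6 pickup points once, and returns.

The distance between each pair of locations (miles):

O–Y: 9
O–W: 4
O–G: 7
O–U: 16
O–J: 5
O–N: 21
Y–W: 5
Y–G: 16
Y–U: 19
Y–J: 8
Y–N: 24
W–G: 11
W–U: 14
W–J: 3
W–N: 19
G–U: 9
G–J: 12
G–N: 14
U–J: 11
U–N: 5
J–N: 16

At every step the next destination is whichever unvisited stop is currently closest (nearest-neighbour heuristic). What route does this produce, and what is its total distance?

From O: distances to unvisited — W=4, J=5, G=7, Y=9, U=16, N=21. Nearest is W (4).
From W: distances to unvisited — J=3, Y=5, G=11, U=14, N=19. Nearest is J (3).
From J: distances to unvisited — Y=8, U=11, G=12, N=16. Nearest is Y (8).
From Y: distances to unvisited — G=16, U=19, N=24. Nearest is G (16).
From G: distances to unvisited — U=9, N=14. Nearest is U (9).
From U: distances to unvisited — N=5. Nearest is N (5).
Return N→O: 21.
Total = 4 + 3 + 8 + 16 + 9 + 5 + 21 = 66.

Total distance 66 miles via the nearest-neighbour route O → W → J → Y → G → U → N → O.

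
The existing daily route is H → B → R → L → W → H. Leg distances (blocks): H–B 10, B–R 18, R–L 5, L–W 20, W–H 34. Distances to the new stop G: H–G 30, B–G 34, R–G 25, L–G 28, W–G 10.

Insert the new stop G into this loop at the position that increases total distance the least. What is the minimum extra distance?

+6 blocks — insert G between W and H.

Insertion cost between consecutive stops i–j is d(i,G) + d(G,j) − d(i,j):
  between H and B: 30 + 34 − 10 = 54
  between B and R: 34 + 25 − 18 = 41
  between R and L: 25 + 28 − 5 = 48
  between L and W: 28 + 10 − 20 = 18
  between W and H: 10 + 30 − 34 = 6
Cheapest insertion is between W and H, adding 6.
New total = 87 + 6 = 93.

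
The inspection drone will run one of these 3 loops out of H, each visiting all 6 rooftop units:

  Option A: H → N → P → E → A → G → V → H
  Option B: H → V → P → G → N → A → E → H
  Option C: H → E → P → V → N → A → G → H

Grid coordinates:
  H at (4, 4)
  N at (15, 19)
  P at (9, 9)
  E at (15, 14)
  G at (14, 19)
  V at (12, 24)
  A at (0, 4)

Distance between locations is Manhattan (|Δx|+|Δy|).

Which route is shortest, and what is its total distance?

Shortest is Option B, total 138.

Option A: 26 + 16 + 11 + 25 + 29 + 7 + 28 = 142
Option B: 28 + 18 + 15 + 1 + 30 + 25 + 21 = 138
Option C: 21 + 11 + 18 + 8 + 30 + 29 + 25 = 142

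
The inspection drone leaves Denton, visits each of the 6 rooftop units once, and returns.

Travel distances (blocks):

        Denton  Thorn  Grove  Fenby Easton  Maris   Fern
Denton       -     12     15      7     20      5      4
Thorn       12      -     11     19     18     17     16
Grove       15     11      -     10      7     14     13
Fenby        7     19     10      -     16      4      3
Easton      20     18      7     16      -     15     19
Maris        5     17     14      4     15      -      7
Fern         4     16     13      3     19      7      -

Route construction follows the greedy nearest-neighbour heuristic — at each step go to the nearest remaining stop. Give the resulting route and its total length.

From Denton: distances to unvisited — Fern=4, Maris=5, Fenby=7, Thorn=12, Grove=15, Easton=20. Nearest is Fern (4).
From Fern: distances to unvisited — Fenby=3, Maris=7, Grove=13, Thorn=16, Easton=19. Nearest is Fenby (3).
From Fenby: distances to unvisited — Maris=4, Grove=10, Easton=16, Thorn=19. Nearest is Maris (4).
From Maris: distances to unvisited — Grove=14, Easton=15, Thorn=17. Nearest is Grove (14).
From Grove: distances to unvisited — Easton=7, Thorn=11. Nearest is Easton (7).
From Easton: distances to unvisited — Thorn=18. Nearest is Thorn (18).
Return Thorn→Denton: 12.
Total = 4 + 3 + 4 + 14 + 7 + 18 + 12 = 62.

Total distance 62 blocks via the nearest-neighbour route Denton → Fern → Fenby → Maris → Grove → Easton → Thorn → Denton.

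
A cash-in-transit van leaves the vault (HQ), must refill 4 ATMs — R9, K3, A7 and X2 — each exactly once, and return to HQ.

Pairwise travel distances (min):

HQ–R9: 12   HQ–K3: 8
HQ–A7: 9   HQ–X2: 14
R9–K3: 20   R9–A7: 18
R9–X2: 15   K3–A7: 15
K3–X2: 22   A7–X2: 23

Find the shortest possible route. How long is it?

Minimum total distance: 70 min.

There are 12 distinct closed tours to check (reversals are equivalent).
HQ-R9-K3-A7-X2-HQ: 12+20+15+23+14 = 84
HQ-R9-K3-X2-A7-HQ: 12+20+22+23+9 = 86
HQ-R9-A7-K3-X2-HQ: 12+18+15+22+14 = 81
HQ-R9-A7-X2-K3-HQ: 12+18+23+22+8 = 83
HQ-R9-X2-K3-A7-HQ: 12+15+22+15+9 = 73
HQ-R9-X2-A7-K3-HQ: 12+15+23+15+8 = 73
HQ-K3-R9-A7-X2-HQ: 8+20+18+23+14 = 83
HQ-K3-R9-X2-A7-HQ: 8+20+15+23+9 = 75
HQ-K3-A7-R9-X2-HQ: 8+15+18+15+14 = 70
HQ-K3-X2-R9-A7-HQ: 8+22+15+18+9 = 72
HQ-A7-R9-K3-X2-HQ: 9+18+20+22+14 = 83
HQ-A7-K3-R9-X2-HQ: 9+15+20+15+14 = 73
The minimum is 70.
One optimal route: HQ → K3 → A7 → R9 → X2 → HQ (or its reverse).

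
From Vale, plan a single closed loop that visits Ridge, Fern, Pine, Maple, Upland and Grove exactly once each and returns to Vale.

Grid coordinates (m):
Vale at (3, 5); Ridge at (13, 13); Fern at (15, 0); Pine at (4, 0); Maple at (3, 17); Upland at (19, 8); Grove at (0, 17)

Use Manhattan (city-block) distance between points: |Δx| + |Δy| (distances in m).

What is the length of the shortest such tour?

There are 360 distinct closed tours to check (reversals are equivalent).
Vale→Ridge→Fern→Pine→Maple→Upland→Grove→Vale: 18+15+11+18+25+28+15 = 130
Vale→Ridge→Fern→Pine→Maple→Grove→Upland→Vale: 18+15+11+18+3+28+19 = 112
Vale→Ridge→Fern→Pine→Upland→Maple→Grove→Vale: 18+15+11+23+25+3+15 = 110
Vale→Ridge→Fern→Pine→Upland→Grove→Maple→Vale: 18+15+11+23+28+3+12 = 110
Vale→Ridge→Fern→Pine→Grove→Maple→Upland→Vale: 18+15+11+21+3+25+19 = 112
Vale→Ridge→Fern→Pine→Grove→Upland→Maple→Vale: 18+15+11+21+28+25+12 = 130
Vale→Ridge→Fern→Maple→Pine→Upland→Grove→Vale: 18+15+29+18+23+28+15 = 146
Vale→Ridge→Fern→Maple→Pine→Grove→Upland→Vale: 18+15+29+18+21+28+19 = 148
… (352 more)
Vale→Pine→Fern→Upland→Ridge→Maple→Grove→Vale: 6+11+12+11+14+3+15 = 72  ← best
The minimum is 72.
One optimal route: Vale → Pine → Fern → Upland → Ridge → Maple → Grove → Vale (or its reverse).

72 m — the shortest possible round trip.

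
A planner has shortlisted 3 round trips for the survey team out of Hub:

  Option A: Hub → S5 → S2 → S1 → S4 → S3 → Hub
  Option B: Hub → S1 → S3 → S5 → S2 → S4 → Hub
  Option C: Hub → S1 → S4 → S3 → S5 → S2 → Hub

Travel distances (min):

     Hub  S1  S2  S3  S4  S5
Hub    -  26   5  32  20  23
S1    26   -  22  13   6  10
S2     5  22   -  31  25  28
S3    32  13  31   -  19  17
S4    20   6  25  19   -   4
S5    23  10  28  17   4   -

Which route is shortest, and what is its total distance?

Option A: 23 + 28 + 22 + 6 + 19 + 32 = 130
Option B: 26 + 13 + 17 + 28 + 25 + 20 = 129
Option C: 26 + 6 + 19 + 17 + 28 + 5 = 101

Shortest is Option C, total 101 min.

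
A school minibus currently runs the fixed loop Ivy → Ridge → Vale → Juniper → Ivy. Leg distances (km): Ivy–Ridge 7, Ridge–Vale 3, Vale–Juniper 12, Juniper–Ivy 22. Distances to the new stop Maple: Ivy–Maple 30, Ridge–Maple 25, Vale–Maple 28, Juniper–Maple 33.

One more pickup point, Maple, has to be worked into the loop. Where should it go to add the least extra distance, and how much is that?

+41 km — insert Maple between Juniper and Ivy.

Insertion cost between consecutive stops i–j is d(i,Maple) + d(Maple,j) − d(i,j):
  between Ivy and Ridge: 30 + 25 − 7 = 48
  between Ridge and Vale: 25 + 28 − 3 = 50
  between Vale and Juniper: 28 + 33 − 12 = 49
  between Juniper and Ivy: 33 + 30 − 22 = 41
Cheapest insertion is between Juniper and Ivy, adding 41.
New total = 44 + 41 = 85.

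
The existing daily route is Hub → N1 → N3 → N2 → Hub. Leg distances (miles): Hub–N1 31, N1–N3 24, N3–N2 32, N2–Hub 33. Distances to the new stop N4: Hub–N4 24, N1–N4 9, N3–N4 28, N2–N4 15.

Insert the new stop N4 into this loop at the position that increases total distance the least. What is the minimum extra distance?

Adding 2 miles by placing N4 on the Hub–N1 leg.

Insertion cost between consecutive stops i–j is d(i,N4) + d(N4,j) − d(i,j):
  between Hub and N1: 24 + 9 − 31 = 2
  between N1 and N3: 9 + 28 − 24 = 13
  between N3 and N2: 28 + 15 − 32 = 11
  between N2 and Hub: 15 + 24 − 33 = 6
Cheapest insertion is between Hub and N1, adding 2.
New total = 120 + 2 = 122.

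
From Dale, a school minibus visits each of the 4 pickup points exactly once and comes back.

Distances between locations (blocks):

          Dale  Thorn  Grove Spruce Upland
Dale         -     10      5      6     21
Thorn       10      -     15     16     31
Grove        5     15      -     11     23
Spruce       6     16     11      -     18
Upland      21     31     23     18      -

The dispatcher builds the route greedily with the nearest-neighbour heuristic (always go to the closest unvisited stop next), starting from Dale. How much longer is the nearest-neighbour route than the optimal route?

From Dale: Grove=5, Spruce=6, Thorn=10, Upland=21 → choose Grove (5).
From Grove: Spruce=11, Thorn=15, Upland=23 → choose Spruce (11).
From Spruce: Thorn=16, Upland=18 → choose Thorn (16).
From Thorn: Upland=31 → choose Upland (31).
NN route Dale → Grove → Spruce → Thorn → Upland → Dale costs 84.
Optimal: Dale → Thorn → Grove → Upland → Spruce → Dale costs 72 (by enumerating all 12 distinct tours).
Excess = 84 − 72 = 12.

Excess over optimum: 12 blocks.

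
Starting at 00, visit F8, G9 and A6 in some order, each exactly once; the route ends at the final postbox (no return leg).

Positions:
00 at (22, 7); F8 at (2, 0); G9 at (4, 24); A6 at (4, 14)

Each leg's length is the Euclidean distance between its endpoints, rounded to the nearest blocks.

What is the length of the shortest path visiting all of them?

Shortest open route: 45 blocks.

There are 3! = 6 possible orderings.
00→F8→G9→A6: 21+24+10 = 55
00→F8→A6→G9: 21+14+10 = 45
00→G9→F8→A6: 25+24+14 = 63
00→G9→A6→F8: 25+10+14 = 49
00→A6→F8→G9: 19+14+24 = 57
00→A6→G9→F8: 19+10+24 = 53
The minimum is 45.
One shortest path: 00 → F8 → A6 → G9.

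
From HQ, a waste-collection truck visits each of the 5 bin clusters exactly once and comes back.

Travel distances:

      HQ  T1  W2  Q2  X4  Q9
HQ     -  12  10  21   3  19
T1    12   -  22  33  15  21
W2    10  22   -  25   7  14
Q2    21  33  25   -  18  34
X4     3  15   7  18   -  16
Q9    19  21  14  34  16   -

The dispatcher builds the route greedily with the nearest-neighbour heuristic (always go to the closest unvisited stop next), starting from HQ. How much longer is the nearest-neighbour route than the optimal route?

Excess over optimum: 6.

HQ: X4=3, W2=10, T1=12, Q9=19, Q2=21 ⇒ X4
X4: W2=7, T1=15, Q9=16, Q2=18 ⇒ W2
W2: Q9=14, T1=22, Q2=25 ⇒ Q9
Q9: T1=21, Q2=34 ⇒ T1
T1: Q2=33 ⇒ Q2
NN route HQ → X4 → W2 → Q9 → T1 → Q2 → HQ costs 99.
Optimal: HQ → T1 → Q9 → W2 → Q2 → X4 → HQ costs 93 (by enumerating all 60 distinct tours).
Excess = 99 − 93 = 6.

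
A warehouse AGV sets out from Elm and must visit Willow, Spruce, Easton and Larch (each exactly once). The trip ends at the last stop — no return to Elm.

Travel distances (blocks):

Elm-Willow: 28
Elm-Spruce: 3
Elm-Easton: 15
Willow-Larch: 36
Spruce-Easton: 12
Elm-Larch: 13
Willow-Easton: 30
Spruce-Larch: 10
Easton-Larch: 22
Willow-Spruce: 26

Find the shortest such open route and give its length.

There are 4! = 24 possible orderings.
Elm → Willow → Spruce → Easton → Larch: 28+26+12+22 = 88
Elm → Willow → Spruce → Larch → Easton: 28+26+10+22 = 86
Elm → Willow → Easton → Spruce → Larch: 28+30+12+10 = 80
Elm → Willow → Easton → Larch → Spruce: 28+30+22+10 = 90
Elm → Willow → Larch → Spruce → Easton: 28+36+10+12 = 86
Elm → Willow → Larch → Easton → Spruce: 28+36+22+12 = 98
Elm → Spruce → Willow → Easton → Larch: 3+26+30+22 = 81
Elm → Spruce → Willow → Larch → Easton: 3+26+36+22 = 87
Elm → Spruce → Easton → Willow → Larch: 3+12+30+36 = 81
Elm → Spruce → Easton → Larch → Willow: 3+12+22+36 = 73
Elm → Spruce → Larch → Willow → Easton: 3+10+36+30 = 79
Elm → Spruce → Larch → Easton → Willow: 3+10+22+30 = 65
Elm → Easton → Willow → Spruce → Larch: 15+30+26+10 = 81
Elm → Easton → Willow → Larch → Spruce: 15+30+36+10 = 91
… (10 more)
The minimum is 65.
One shortest path: Elm → Spruce → Larch → Easton → Willow.

65 blocks — the minimum one-way total.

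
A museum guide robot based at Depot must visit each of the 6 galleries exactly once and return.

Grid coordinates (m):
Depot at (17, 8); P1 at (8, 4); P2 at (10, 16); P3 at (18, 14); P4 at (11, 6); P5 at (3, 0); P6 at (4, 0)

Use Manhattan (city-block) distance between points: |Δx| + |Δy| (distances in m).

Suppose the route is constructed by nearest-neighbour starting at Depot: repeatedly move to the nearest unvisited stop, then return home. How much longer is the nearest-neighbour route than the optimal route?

Excess over optimum: 2 m.

From Depot: P3=7, P4=8, P1=13, P2=15, P6=21, P5=22 → choose P3 (7).
From P3: P2=10, P4=15, P1=20, P6=28, P5=29 → choose P2 (10).
From P2: P4=11, P1=14, P6=22, P5=23 → choose P4 (11).
From P4: P1=5, P6=13, P5=14 → choose P1 (5).
From P1: P6=8, P5=9 → choose P6 (8).
From P6: P5=1 → choose P5 (1).
NN route Depot → P3 → P2 → P4 → P1 → P6 → P5 → Depot costs 64.
Optimal: Depot → P3 → P2 → P1 → P5 → P6 → P4 → Depot costs 62 (by enumerating all 360 distinct tours).
Excess = 64 − 62 = 2.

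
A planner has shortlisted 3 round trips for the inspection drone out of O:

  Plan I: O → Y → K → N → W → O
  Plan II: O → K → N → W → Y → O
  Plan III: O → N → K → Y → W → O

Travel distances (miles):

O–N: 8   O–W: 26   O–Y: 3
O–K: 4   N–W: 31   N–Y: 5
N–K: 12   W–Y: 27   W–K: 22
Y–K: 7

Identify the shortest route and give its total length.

Shortest is Plan II, total 77 miles.

Plan I: 3 + 7 + 12 + 31 + 26 = 79
Plan II: 4 + 12 + 31 + 27 + 3 = 77
Plan III: 8 + 12 + 7 + 27 + 26 = 80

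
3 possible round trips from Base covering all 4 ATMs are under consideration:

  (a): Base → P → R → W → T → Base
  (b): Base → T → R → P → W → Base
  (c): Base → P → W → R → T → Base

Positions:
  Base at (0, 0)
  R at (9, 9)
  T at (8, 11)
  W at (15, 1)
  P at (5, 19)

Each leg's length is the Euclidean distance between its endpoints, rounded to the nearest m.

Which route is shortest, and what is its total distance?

(a): 20 + 11 + 10 + 12 + 14 = 67
(b): 14 + 2 + 11 + 21 + 15 = 63
(c): 20 + 21 + 10 + 2 + 14 = 67

Shortest is (b), total 63 m.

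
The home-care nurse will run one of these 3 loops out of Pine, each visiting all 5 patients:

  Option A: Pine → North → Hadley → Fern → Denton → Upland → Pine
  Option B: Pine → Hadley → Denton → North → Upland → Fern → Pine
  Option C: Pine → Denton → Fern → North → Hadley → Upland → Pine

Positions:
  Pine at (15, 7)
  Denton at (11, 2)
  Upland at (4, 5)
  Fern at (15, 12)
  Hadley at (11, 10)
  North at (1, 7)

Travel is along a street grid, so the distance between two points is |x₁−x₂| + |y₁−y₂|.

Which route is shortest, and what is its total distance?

58 — Option B is the shortest.

Option A: 14 + 13 + 6 + 14 + 10 + 13 = 70
Option B: 7 + 8 + 15 + 5 + 18 + 5 = 58
Option C: 9 + 14 + 19 + 13 + 12 + 13 = 80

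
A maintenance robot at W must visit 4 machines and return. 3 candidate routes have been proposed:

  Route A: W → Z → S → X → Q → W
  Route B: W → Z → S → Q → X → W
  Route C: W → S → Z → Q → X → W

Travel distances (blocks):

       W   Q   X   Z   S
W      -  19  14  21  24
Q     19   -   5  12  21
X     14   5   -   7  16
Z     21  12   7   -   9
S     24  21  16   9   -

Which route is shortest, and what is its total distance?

Route A: 21 + 9 + 16 + 5 + 19 = 70
Route B: 21 + 9 + 21 + 5 + 14 = 70
Route C: 24 + 9 + 12 + 5 + 14 = 64

64 blocks — Route C is the shortest.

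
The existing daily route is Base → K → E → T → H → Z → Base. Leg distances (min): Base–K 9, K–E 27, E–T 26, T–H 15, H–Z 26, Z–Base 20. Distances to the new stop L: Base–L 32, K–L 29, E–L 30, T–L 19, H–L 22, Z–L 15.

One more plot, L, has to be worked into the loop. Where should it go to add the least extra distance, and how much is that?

Insertion cost between consecutive stops i–j is d(i,L) + d(L,j) − d(i,j):
  between Base and K: 32 + 29 − 9 = 52
  between K and E: 29 + 30 − 27 = 32
  between E and T: 30 + 19 − 26 = 23
  between T and H: 19 + 22 − 15 = 26
  between H and Z: 22 + 15 − 26 = 11
  between Z and Base: 15 + 32 − 20 = 27
Cheapest insertion is between H and Z, adding 11.
New total = 123 + 11 = 134.

Adding 11 min by placing L on the H–Z leg.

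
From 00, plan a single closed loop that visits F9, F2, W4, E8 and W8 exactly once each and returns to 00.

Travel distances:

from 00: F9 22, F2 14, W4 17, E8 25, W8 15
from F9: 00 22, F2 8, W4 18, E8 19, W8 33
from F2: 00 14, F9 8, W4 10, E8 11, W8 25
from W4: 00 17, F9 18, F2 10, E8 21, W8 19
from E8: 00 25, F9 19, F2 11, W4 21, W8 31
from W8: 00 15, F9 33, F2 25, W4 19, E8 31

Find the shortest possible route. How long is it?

Minimum total distance: 96.

There are 60 distinct closed tours to check (reversals are equivalent).
00-F9-F2-W4-E8-W8-00: 22+8+10+21+31+15 = 107
00-F9-F2-W4-W8-E8-00: 22+8+10+19+31+25 = 115
00-F9-F2-E8-W4-W8-00: 22+8+11+21+19+15 = 96
00-F9-F2-E8-W8-W4-00: 22+8+11+31+19+17 = 108
00-F9-F2-W8-W4-E8-00: 22+8+25+19+21+25 = 120
00-F9-F2-W8-E8-W4-00: 22+8+25+31+21+17 = 124
00-F9-W4-F2-E8-W8-00: 22+18+10+11+31+15 = 107
00-F9-W4-F2-W8-E8-00: 22+18+10+25+31+25 = 131
00-F9-W4-E8-F2-W8-00: 22+18+21+11+25+15 = 112
00-F9-W4-E8-W8-F2-00: 22+18+21+31+25+14 = 131
00-F9-W4-W8-F2-E8-00: 22+18+19+25+11+25 = 120
00-F9-W4-W8-E8-F2-00: 22+18+19+31+11+14 = 115
00-F9-E8-F2-W4-W8-00: 22+19+11+10+19+15 = 96
00-F9-E8-F2-W8-W4-00: 22+19+11+25+19+17 = 113
… (46 more)
The minimum is 96.
One optimal route: 00 → F9 → F2 → E8 → W4 → W8 → 00 (or its reverse).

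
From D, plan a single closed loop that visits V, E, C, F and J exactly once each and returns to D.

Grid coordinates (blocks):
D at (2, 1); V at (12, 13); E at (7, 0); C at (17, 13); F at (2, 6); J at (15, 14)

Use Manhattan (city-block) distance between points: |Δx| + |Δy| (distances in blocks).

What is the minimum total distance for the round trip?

Minimum total distance: 58 blocks.

D → V → E → C → F → J → D: 22+18+23+22+21+26 = 132
D → V → E → C → J → F → D: 22+18+23+3+21+5 = 92
D → V → E → F → C → J → D: 22+18+11+22+3+26 = 102
D → V → E → F → J → C → D: 22+18+11+21+3+27 = 102
D → V → E → J → C → F → D: 22+18+22+3+22+5 = 92
D → V → E → J → F → C → D: 22+18+22+21+22+27 = 132
D → V → C → E → F → J → D: 22+5+23+11+21+26 = 108
D → V → C → E → J → F → D: 22+5+23+22+21+5 = 98
D → V → C → F → E → J → D: 22+5+22+11+22+26 = 108
D → V → C → F → J → E → D: 22+5+22+21+22+6 = 98
D → V → C → J → E → F → D: 22+5+3+22+11+5 = 68
D → V → C → J → F → E → D: 22+5+3+21+11+6 = 68
D → V → F → E → C → J → D: 22+17+11+23+3+26 = 102
D → V → F → E → J → C → D: 22+17+11+22+3+27 = 102
… (46 more)
D → E → V → C → J → F → D: 6+18+5+3+21+5 = 58  ← best
The minimum is 58.
One optimal route: D → E → V → C → J → F → D (or its reverse).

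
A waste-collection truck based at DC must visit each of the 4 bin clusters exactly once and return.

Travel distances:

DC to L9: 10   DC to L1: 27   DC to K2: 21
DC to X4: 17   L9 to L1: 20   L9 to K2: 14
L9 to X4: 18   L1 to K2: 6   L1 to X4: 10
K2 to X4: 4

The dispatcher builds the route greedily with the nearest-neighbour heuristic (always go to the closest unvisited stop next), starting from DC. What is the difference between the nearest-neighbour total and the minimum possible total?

From DC: L9=10, X4=17, K2=21, L1=27 → choose L9 (10).
From L9: K2=14, X4=18, L1=20 → choose K2 (14).
From K2: X4=4, L1=6 → choose X4 (4).
From X4: L1=10 → choose L1 (10).
NN route DC → L9 → K2 → X4 → L1 → DC costs 65.
Optimal: DC → L9 → L1 → K2 → X4 → DC costs 57 (by enumerating all 12 distinct tours).
Excess = 65 − 57 = 8.

The nearest-neighbour route is 8 longer than optimal.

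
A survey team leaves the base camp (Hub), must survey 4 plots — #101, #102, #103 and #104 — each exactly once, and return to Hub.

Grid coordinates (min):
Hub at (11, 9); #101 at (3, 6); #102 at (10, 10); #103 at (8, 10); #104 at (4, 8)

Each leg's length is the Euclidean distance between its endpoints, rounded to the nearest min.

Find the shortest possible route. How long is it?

Shortest round trip = 18 min.

Hub - #101 - #102 - #103 - #104 - Hub: 9+8+2+4+7 = 30
Hub - #101 - #102 - #104 - #103 - Hub: 9+8+6+4+3 = 30
Hub - #101 - #103 - #102 - #104 - Hub: 9+6+2+6+7 = 30
Hub - #101 - #103 - #104 - #102 - Hub: 9+6+4+6+1 = 26
Hub - #101 - #104 - #102 - #103 - Hub: 9+2+6+2+3 = 22
Hub - #101 - #104 - #103 - #102 - Hub: 9+2+4+2+1 = 18
Hub - #102 - #101 - #103 - #104 - Hub: 1+8+6+4+7 = 26
Hub - #102 - #101 - #104 - #103 - Hub: 1+8+2+4+3 = 18
Hub - #102 - #103 - #101 - #104 - Hub: 1+2+6+2+7 = 18
Hub - #102 - #104 - #101 - #103 - Hub: 1+6+2+6+3 = 18
Hub - #103 - #101 - #102 - #104 - Hub: 3+6+8+6+7 = 30
Hub - #103 - #102 - #101 - #104 - Hub: 3+2+8+2+7 = 22
The minimum is 18.
One optimal route: Hub → #101 → #104 → #103 → #102 → Hub (or its reverse).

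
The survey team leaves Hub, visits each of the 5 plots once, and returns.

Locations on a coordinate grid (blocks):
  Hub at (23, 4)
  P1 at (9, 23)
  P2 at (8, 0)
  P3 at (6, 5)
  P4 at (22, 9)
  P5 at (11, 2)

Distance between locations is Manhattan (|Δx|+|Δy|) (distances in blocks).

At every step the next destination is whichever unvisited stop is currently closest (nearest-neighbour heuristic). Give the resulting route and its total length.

Hub → [P4:6 / P5:14 / P3:18 / P2:19 / P1:33] → P4 (6)
P4 → [P5:18 / P3:20 / P2:23 / P1:27] → P5 (18)
P5 → [P2:5 / P3:8 / P1:23] → P2 (5)
P2 → [P3:7 / P1:24] → P3 (7)
P3 → [P1:21] → P1 (21)
Return P1→Hub: 33.
Total = 6 + 18 + 5 + 7 + 21 + 33 = 90.

Total distance 90 blocks via the nearest-neighbour route Hub → P4 → P5 → P2 → P3 → P1 → Hub.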